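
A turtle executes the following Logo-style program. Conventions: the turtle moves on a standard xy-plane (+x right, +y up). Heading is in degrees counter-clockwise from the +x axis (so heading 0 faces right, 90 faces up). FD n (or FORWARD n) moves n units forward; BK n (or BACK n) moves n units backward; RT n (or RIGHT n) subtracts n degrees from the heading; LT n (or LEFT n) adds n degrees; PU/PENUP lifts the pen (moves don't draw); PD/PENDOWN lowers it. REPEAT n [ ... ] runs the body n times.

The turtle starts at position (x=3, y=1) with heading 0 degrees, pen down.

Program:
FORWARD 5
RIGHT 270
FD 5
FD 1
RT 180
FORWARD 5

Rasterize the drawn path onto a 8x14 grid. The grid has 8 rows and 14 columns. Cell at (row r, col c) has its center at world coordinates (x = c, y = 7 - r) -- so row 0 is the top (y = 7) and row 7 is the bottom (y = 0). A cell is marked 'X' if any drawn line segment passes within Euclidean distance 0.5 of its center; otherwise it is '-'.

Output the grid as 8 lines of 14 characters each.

Segment 0: (3,1) -> (8,1)
Segment 1: (8,1) -> (8,6)
Segment 2: (8,6) -> (8,7)
Segment 3: (8,7) -> (8,2)

Answer: --------X-----
--------X-----
--------X-----
--------X-----
--------X-----
--------X-----
---XXXXXX-----
--------------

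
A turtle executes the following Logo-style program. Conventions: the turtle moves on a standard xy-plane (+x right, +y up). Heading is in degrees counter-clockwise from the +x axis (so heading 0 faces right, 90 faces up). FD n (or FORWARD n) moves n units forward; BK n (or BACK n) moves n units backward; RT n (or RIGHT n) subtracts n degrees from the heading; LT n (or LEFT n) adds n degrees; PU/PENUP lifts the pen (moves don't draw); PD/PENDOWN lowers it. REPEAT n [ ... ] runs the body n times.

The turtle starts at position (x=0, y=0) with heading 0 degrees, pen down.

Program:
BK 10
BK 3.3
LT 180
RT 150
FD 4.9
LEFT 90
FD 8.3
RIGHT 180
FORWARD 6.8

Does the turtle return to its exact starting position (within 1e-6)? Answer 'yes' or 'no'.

Answer: no

Derivation:
Executing turtle program step by step:
Start: pos=(0,0), heading=0, pen down
BK 10: (0,0) -> (-10,0) [heading=0, draw]
BK 3.3: (-10,0) -> (-13.3,0) [heading=0, draw]
LT 180: heading 0 -> 180
RT 150: heading 180 -> 30
FD 4.9: (-13.3,0) -> (-9.056,2.45) [heading=30, draw]
LT 90: heading 30 -> 120
FD 8.3: (-9.056,2.45) -> (-13.206,9.638) [heading=120, draw]
RT 180: heading 120 -> 300
FD 6.8: (-13.206,9.638) -> (-9.806,3.749) [heading=300, draw]
Final: pos=(-9.806,3.749), heading=300, 5 segment(s) drawn

Start position: (0, 0)
Final position: (-9.806, 3.749)
Distance = 10.499; >= 1e-6 -> NOT closed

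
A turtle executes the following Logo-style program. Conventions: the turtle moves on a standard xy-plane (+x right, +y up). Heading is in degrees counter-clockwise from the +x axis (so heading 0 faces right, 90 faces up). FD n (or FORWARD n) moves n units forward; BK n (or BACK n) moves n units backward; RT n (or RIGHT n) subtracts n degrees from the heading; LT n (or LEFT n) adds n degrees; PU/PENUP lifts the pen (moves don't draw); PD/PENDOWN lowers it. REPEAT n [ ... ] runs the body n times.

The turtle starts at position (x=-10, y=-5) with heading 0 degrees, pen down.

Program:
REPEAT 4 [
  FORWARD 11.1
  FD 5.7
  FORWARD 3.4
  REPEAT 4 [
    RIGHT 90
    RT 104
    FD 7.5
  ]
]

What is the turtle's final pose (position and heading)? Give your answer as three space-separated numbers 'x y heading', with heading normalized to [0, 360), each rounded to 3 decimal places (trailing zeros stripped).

Answer: -11.958 -41.279 136

Derivation:
Executing turtle program step by step:
Start: pos=(-10,-5), heading=0, pen down
REPEAT 4 [
  -- iteration 1/4 --
  FD 11.1: (-10,-5) -> (1.1,-5) [heading=0, draw]
  FD 5.7: (1.1,-5) -> (6.8,-5) [heading=0, draw]
  FD 3.4: (6.8,-5) -> (10.2,-5) [heading=0, draw]
  REPEAT 4 [
    -- iteration 1/4 --
    RT 90: heading 0 -> 270
    RT 104: heading 270 -> 166
    FD 7.5: (10.2,-5) -> (2.923,-3.186) [heading=166, draw]
    -- iteration 2/4 --
    RT 90: heading 166 -> 76
    RT 104: heading 76 -> 332
    FD 7.5: (2.923,-3.186) -> (9.545,-6.707) [heading=332, draw]
    -- iteration 3/4 --
    RT 90: heading 332 -> 242
    RT 104: heading 242 -> 138
    FD 7.5: (9.545,-6.707) -> (3.971,-1.688) [heading=138, draw]
    -- iteration 4/4 --
    RT 90: heading 138 -> 48
    RT 104: heading 48 -> 304
    FD 7.5: (3.971,-1.688) -> (8.165,-7.906) [heading=304, draw]
  ]
  -- iteration 2/4 --
  FD 11.1: (8.165,-7.906) -> (14.372,-17.108) [heading=304, draw]
  FD 5.7: (14.372,-17.108) -> (17.56,-21.834) [heading=304, draw]
  FD 3.4: (17.56,-21.834) -> (19.461,-24.652) [heading=304, draw]
  REPEAT 4 [
    -- iteration 1/4 --
    RT 90: heading 304 -> 214
    RT 104: heading 214 -> 110
    FD 7.5: (19.461,-24.652) -> (16.896,-17.605) [heading=110, draw]
    -- iteration 2/4 --
    RT 90: heading 110 -> 20
    RT 104: heading 20 -> 276
    FD 7.5: (16.896,-17.605) -> (17.68,-25.064) [heading=276, draw]
    -- iteration 3/4 --
    RT 90: heading 276 -> 186
    RT 104: heading 186 -> 82
    FD 7.5: (17.68,-25.064) -> (18.724,-17.637) [heading=82, draw]
    -- iteration 4/4 --
    RT 90: heading 82 -> 352
    RT 104: heading 352 -> 248
    FD 7.5: (18.724,-17.637) -> (15.914,-24.591) [heading=248, draw]
  ]
  -- iteration 3/4 --
  FD 11.1: (15.914,-24.591) -> (11.756,-34.882) [heading=248, draw]
  FD 5.7: (11.756,-34.882) -> (9.621,-40.167) [heading=248, draw]
  FD 3.4: (9.621,-40.167) -> (8.347,-43.32) [heading=248, draw]
  REPEAT 4 [
    -- iteration 1/4 --
    RT 90: heading 248 -> 158
    RT 104: heading 158 -> 54
    FD 7.5: (8.347,-43.32) -> (12.755,-37.252) [heading=54, draw]
    -- iteration 2/4 --
    RT 90: heading 54 -> 324
    RT 104: heading 324 -> 220
    FD 7.5: (12.755,-37.252) -> (7.01,-42.073) [heading=220, draw]
    -- iteration 3/4 --
    RT 90: heading 220 -> 130
    RT 104: heading 130 -> 26
    FD 7.5: (7.01,-42.073) -> (13.751,-38.785) [heading=26, draw]
    -- iteration 4/4 --
    RT 90: heading 26 -> 296
    RT 104: heading 296 -> 192
    FD 7.5: (13.751,-38.785) -> (6.415,-40.345) [heading=192, draw]
  ]
  -- iteration 4/4 --
  FD 11.1: (6.415,-40.345) -> (-4.443,-42.652) [heading=192, draw]
  FD 5.7: (-4.443,-42.652) -> (-10.018,-43.837) [heading=192, draw]
  FD 3.4: (-10.018,-43.837) -> (-13.344,-44.544) [heading=192, draw]
  REPEAT 4 [
    -- iteration 1/4 --
    RT 90: heading 192 -> 102
    RT 104: heading 102 -> 358
    FD 7.5: (-13.344,-44.544) -> (-5.848,-44.806) [heading=358, draw]
    -- iteration 2/4 --
    RT 90: heading 358 -> 268
    RT 104: heading 268 -> 164
    FD 7.5: (-5.848,-44.806) -> (-13.058,-42.739) [heading=164, draw]
    -- iteration 3/4 --
    RT 90: heading 164 -> 74
    RT 104: heading 74 -> 330
    FD 7.5: (-13.058,-42.739) -> (-6.563,-46.489) [heading=330, draw]
    -- iteration 4/4 --
    RT 90: heading 330 -> 240
    RT 104: heading 240 -> 136
    FD 7.5: (-6.563,-46.489) -> (-11.958,-41.279) [heading=136, draw]
  ]
]
Final: pos=(-11.958,-41.279), heading=136, 28 segment(s) drawn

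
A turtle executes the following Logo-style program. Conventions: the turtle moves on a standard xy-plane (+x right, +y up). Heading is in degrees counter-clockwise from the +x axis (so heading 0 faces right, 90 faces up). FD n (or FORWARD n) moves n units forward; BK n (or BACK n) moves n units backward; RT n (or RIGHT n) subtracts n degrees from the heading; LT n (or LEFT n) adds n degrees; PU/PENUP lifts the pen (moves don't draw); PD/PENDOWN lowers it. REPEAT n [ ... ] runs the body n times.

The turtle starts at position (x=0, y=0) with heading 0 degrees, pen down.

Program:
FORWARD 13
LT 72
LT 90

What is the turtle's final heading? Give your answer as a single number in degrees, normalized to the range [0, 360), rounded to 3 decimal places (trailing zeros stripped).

Answer: 162

Derivation:
Executing turtle program step by step:
Start: pos=(0,0), heading=0, pen down
FD 13: (0,0) -> (13,0) [heading=0, draw]
LT 72: heading 0 -> 72
LT 90: heading 72 -> 162
Final: pos=(13,0), heading=162, 1 segment(s) drawn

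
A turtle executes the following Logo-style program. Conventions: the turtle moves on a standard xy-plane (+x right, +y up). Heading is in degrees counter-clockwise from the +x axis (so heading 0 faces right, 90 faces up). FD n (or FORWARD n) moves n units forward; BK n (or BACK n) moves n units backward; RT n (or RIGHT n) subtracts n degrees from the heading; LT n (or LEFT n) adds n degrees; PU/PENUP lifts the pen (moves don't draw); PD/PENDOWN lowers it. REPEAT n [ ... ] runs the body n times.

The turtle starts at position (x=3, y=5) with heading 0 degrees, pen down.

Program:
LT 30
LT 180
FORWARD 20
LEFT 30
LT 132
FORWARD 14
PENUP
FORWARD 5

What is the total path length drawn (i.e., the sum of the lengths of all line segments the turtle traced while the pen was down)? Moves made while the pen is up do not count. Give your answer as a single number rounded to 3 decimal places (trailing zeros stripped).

Executing turtle program step by step:
Start: pos=(3,5), heading=0, pen down
LT 30: heading 0 -> 30
LT 180: heading 30 -> 210
FD 20: (3,5) -> (-14.321,-5) [heading=210, draw]
LT 30: heading 210 -> 240
LT 132: heading 240 -> 12
FD 14: (-14.321,-5) -> (-0.626,-2.089) [heading=12, draw]
PU: pen up
FD 5: (-0.626,-2.089) -> (4.264,-1.05) [heading=12, move]
Final: pos=(4.264,-1.05), heading=12, 2 segment(s) drawn

Segment lengths:
  seg 1: (3,5) -> (-14.321,-5), length = 20
  seg 2: (-14.321,-5) -> (-0.626,-2.089), length = 14
Total = 34

Answer: 34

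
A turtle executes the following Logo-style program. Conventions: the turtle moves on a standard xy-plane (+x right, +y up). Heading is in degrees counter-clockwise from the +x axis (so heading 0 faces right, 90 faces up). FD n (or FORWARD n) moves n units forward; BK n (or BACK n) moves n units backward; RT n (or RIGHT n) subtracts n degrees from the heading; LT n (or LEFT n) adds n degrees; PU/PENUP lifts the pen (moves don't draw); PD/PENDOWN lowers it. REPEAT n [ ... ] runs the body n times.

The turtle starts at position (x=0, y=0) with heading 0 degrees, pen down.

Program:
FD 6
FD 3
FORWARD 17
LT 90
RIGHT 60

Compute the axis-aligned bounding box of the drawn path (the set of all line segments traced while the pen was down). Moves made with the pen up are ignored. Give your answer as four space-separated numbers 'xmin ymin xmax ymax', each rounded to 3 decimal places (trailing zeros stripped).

Executing turtle program step by step:
Start: pos=(0,0), heading=0, pen down
FD 6: (0,0) -> (6,0) [heading=0, draw]
FD 3: (6,0) -> (9,0) [heading=0, draw]
FD 17: (9,0) -> (26,0) [heading=0, draw]
LT 90: heading 0 -> 90
RT 60: heading 90 -> 30
Final: pos=(26,0), heading=30, 3 segment(s) drawn

Segment endpoints: x in {0, 6, 9, 26}, y in {0}
xmin=0, ymin=0, xmax=26, ymax=0

Answer: 0 0 26 0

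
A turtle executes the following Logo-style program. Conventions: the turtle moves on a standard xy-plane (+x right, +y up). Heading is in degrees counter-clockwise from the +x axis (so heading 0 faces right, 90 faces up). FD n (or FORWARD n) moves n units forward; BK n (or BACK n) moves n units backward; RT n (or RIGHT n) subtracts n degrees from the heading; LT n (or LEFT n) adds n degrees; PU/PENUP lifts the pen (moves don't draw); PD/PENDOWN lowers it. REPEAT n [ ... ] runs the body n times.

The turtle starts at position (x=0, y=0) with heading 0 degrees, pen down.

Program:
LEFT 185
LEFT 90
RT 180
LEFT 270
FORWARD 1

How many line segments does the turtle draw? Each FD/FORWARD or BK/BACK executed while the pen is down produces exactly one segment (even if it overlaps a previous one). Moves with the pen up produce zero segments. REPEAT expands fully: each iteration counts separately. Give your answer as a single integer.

Executing turtle program step by step:
Start: pos=(0,0), heading=0, pen down
LT 185: heading 0 -> 185
LT 90: heading 185 -> 275
RT 180: heading 275 -> 95
LT 270: heading 95 -> 5
FD 1: (0,0) -> (0.996,0.087) [heading=5, draw]
Final: pos=(0.996,0.087), heading=5, 1 segment(s) drawn
Segments drawn: 1

Answer: 1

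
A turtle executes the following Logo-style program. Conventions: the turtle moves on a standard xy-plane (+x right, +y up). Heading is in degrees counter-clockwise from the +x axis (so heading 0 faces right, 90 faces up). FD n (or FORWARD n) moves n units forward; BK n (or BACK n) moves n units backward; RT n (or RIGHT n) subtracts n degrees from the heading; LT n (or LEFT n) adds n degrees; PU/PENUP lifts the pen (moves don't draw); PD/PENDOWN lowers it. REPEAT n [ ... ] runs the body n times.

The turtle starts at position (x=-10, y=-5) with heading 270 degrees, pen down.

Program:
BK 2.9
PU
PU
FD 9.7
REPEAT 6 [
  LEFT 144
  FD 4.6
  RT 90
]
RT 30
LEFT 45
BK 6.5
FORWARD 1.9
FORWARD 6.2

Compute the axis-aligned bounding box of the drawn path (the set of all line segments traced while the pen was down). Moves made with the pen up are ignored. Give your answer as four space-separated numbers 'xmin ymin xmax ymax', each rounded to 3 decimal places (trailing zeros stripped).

Answer: -10 -5 -10 -2.1

Derivation:
Executing turtle program step by step:
Start: pos=(-10,-5), heading=270, pen down
BK 2.9: (-10,-5) -> (-10,-2.1) [heading=270, draw]
PU: pen up
PU: pen up
FD 9.7: (-10,-2.1) -> (-10,-11.8) [heading=270, move]
REPEAT 6 [
  -- iteration 1/6 --
  LT 144: heading 270 -> 54
  FD 4.6: (-10,-11.8) -> (-7.296,-8.079) [heading=54, move]
  RT 90: heading 54 -> 324
  -- iteration 2/6 --
  LT 144: heading 324 -> 108
  FD 4.6: (-7.296,-8.079) -> (-8.718,-3.704) [heading=108, move]
  RT 90: heading 108 -> 18
  -- iteration 3/6 --
  LT 144: heading 18 -> 162
  FD 4.6: (-8.718,-3.704) -> (-13.093,-2.282) [heading=162, move]
  RT 90: heading 162 -> 72
  -- iteration 4/6 --
  LT 144: heading 72 -> 216
  FD 4.6: (-13.093,-2.282) -> (-16.814,-4.986) [heading=216, move]
  RT 90: heading 216 -> 126
  -- iteration 5/6 --
  LT 144: heading 126 -> 270
  FD 4.6: (-16.814,-4.986) -> (-16.814,-9.586) [heading=270, move]
  RT 90: heading 270 -> 180
  -- iteration 6/6 --
  LT 144: heading 180 -> 324
  FD 4.6: (-16.814,-9.586) -> (-13.093,-12.29) [heading=324, move]
  RT 90: heading 324 -> 234
]
RT 30: heading 234 -> 204
LT 45: heading 204 -> 249
BK 6.5: (-13.093,-12.29) -> (-10.763,-6.222) [heading=249, move]
FD 1.9: (-10.763,-6.222) -> (-11.444,-7.995) [heading=249, move]
FD 6.2: (-11.444,-7.995) -> (-13.666,-13.784) [heading=249, move]
Final: pos=(-13.666,-13.784), heading=249, 1 segment(s) drawn

Segment endpoints: x in {-10}, y in {-5, -2.1}
xmin=-10, ymin=-5, xmax=-10, ymax=-2.1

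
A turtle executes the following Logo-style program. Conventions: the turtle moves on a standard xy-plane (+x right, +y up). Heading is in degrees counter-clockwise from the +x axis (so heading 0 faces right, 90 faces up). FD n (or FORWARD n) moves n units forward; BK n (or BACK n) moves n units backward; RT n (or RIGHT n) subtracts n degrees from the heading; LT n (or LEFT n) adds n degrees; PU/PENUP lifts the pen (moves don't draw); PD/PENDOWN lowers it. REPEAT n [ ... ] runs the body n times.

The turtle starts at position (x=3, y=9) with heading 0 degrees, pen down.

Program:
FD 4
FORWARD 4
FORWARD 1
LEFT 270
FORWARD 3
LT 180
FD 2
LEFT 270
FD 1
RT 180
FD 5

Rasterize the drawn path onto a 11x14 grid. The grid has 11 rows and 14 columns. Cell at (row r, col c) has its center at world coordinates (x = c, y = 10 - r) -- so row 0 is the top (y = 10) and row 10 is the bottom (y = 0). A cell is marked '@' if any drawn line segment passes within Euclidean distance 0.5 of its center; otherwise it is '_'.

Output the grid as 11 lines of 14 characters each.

Segment 0: (3,9) -> (7,9)
Segment 1: (7,9) -> (11,9)
Segment 2: (11,9) -> (12,9)
Segment 3: (12,9) -> (12,6)
Segment 4: (12,6) -> (12,8)
Segment 5: (12,8) -> (13,8)
Segment 6: (13,8) -> (8,8)

Answer: ______________
___@@@@@@@@@@_
________@@@@@@
____________@_
____________@_
______________
______________
______________
______________
______________
______________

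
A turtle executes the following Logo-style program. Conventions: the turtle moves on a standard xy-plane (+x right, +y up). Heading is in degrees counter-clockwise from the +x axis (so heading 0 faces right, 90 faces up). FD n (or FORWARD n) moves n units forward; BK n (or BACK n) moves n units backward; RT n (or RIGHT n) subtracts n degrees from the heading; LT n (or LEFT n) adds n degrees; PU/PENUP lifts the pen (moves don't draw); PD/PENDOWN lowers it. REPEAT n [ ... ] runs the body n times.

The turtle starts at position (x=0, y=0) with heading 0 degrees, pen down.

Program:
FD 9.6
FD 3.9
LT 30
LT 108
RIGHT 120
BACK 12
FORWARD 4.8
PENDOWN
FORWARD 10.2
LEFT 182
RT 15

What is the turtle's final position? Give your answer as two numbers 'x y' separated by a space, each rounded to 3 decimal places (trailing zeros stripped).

Executing turtle program step by step:
Start: pos=(0,0), heading=0, pen down
FD 9.6: (0,0) -> (9.6,0) [heading=0, draw]
FD 3.9: (9.6,0) -> (13.5,0) [heading=0, draw]
LT 30: heading 0 -> 30
LT 108: heading 30 -> 138
RT 120: heading 138 -> 18
BK 12: (13.5,0) -> (2.087,-3.708) [heading=18, draw]
FD 4.8: (2.087,-3.708) -> (6.652,-2.225) [heading=18, draw]
PD: pen down
FD 10.2: (6.652,-2.225) -> (16.353,0.927) [heading=18, draw]
LT 182: heading 18 -> 200
RT 15: heading 200 -> 185
Final: pos=(16.353,0.927), heading=185, 5 segment(s) drawn

Answer: 16.353 0.927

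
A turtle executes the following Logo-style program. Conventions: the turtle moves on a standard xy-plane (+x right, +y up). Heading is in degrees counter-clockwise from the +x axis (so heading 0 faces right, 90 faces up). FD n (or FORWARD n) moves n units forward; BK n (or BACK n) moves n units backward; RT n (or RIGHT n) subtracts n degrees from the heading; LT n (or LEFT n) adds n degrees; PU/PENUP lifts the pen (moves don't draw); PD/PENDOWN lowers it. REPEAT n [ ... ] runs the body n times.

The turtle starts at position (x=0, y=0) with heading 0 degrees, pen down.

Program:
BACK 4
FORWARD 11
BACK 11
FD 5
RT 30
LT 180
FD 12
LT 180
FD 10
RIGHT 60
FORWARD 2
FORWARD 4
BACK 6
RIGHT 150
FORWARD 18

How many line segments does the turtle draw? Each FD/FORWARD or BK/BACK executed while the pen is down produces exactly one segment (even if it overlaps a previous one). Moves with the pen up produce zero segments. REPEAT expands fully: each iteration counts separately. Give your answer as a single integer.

Answer: 10

Derivation:
Executing turtle program step by step:
Start: pos=(0,0), heading=0, pen down
BK 4: (0,0) -> (-4,0) [heading=0, draw]
FD 11: (-4,0) -> (7,0) [heading=0, draw]
BK 11: (7,0) -> (-4,0) [heading=0, draw]
FD 5: (-4,0) -> (1,0) [heading=0, draw]
RT 30: heading 0 -> 330
LT 180: heading 330 -> 150
FD 12: (1,0) -> (-9.392,6) [heading=150, draw]
LT 180: heading 150 -> 330
FD 10: (-9.392,6) -> (-0.732,1) [heading=330, draw]
RT 60: heading 330 -> 270
FD 2: (-0.732,1) -> (-0.732,-1) [heading=270, draw]
FD 4: (-0.732,-1) -> (-0.732,-5) [heading=270, draw]
BK 6: (-0.732,-5) -> (-0.732,1) [heading=270, draw]
RT 150: heading 270 -> 120
FD 18: (-0.732,1) -> (-9.732,16.588) [heading=120, draw]
Final: pos=(-9.732,16.588), heading=120, 10 segment(s) drawn
Segments drawn: 10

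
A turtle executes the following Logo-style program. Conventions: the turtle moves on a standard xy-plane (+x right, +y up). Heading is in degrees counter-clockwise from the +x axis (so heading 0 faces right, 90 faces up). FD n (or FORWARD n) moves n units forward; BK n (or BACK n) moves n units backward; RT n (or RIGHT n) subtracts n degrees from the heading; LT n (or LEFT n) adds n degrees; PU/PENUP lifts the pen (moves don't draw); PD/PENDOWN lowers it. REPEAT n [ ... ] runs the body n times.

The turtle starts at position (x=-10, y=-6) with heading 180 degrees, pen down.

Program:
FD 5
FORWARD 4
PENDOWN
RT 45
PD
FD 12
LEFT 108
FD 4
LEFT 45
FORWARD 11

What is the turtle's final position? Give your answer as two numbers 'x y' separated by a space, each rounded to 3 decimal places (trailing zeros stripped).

Answer: -25.902 -11.54

Derivation:
Executing turtle program step by step:
Start: pos=(-10,-6), heading=180, pen down
FD 5: (-10,-6) -> (-15,-6) [heading=180, draw]
FD 4: (-15,-6) -> (-19,-6) [heading=180, draw]
PD: pen down
RT 45: heading 180 -> 135
PD: pen down
FD 12: (-19,-6) -> (-27.485,2.485) [heading=135, draw]
LT 108: heading 135 -> 243
FD 4: (-27.485,2.485) -> (-29.301,-1.079) [heading=243, draw]
LT 45: heading 243 -> 288
FD 11: (-29.301,-1.079) -> (-25.902,-11.54) [heading=288, draw]
Final: pos=(-25.902,-11.54), heading=288, 5 segment(s) drawn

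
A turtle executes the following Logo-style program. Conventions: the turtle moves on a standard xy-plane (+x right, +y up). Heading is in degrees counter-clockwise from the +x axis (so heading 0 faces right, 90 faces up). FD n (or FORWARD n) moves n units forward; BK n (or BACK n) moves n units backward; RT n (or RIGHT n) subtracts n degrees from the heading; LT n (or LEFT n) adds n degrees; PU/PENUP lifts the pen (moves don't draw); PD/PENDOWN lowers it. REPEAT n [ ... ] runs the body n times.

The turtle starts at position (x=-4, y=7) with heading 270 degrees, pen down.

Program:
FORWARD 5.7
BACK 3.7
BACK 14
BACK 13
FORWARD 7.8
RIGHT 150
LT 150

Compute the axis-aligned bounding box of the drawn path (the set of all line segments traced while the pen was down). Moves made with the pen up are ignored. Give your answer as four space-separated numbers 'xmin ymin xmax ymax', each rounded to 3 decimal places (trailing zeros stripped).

Executing turtle program step by step:
Start: pos=(-4,7), heading=270, pen down
FD 5.7: (-4,7) -> (-4,1.3) [heading=270, draw]
BK 3.7: (-4,1.3) -> (-4,5) [heading=270, draw]
BK 14: (-4,5) -> (-4,19) [heading=270, draw]
BK 13: (-4,19) -> (-4,32) [heading=270, draw]
FD 7.8: (-4,32) -> (-4,24.2) [heading=270, draw]
RT 150: heading 270 -> 120
LT 150: heading 120 -> 270
Final: pos=(-4,24.2), heading=270, 5 segment(s) drawn

Segment endpoints: x in {-4, -4, -4, -4, -4}, y in {1.3, 5, 7, 19, 24.2, 32}
xmin=-4, ymin=1.3, xmax=-4, ymax=32

Answer: -4 1.3 -4 32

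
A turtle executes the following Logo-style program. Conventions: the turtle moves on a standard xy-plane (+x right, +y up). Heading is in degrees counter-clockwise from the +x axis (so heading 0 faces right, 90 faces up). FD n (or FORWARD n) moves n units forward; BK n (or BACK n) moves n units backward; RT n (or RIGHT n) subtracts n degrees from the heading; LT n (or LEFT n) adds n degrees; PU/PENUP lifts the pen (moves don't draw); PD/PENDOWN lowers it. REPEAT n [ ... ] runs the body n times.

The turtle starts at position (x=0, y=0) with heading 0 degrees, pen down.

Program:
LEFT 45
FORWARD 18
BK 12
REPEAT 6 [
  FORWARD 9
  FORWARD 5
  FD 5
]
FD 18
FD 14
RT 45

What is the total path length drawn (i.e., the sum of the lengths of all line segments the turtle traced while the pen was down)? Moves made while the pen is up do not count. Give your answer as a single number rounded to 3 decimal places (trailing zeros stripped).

Answer: 176

Derivation:
Executing turtle program step by step:
Start: pos=(0,0), heading=0, pen down
LT 45: heading 0 -> 45
FD 18: (0,0) -> (12.728,12.728) [heading=45, draw]
BK 12: (12.728,12.728) -> (4.243,4.243) [heading=45, draw]
REPEAT 6 [
  -- iteration 1/6 --
  FD 9: (4.243,4.243) -> (10.607,10.607) [heading=45, draw]
  FD 5: (10.607,10.607) -> (14.142,14.142) [heading=45, draw]
  FD 5: (14.142,14.142) -> (17.678,17.678) [heading=45, draw]
  -- iteration 2/6 --
  FD 9: (17.678,17.678) -> (24.042,24.042) [heading=45, draw]
  FD 5: (24.042,24.042) -> (27.577,27.577) [heading=45, draw]
  FD 5: (27.577,27.577) -> (31.113,31.113) [heading=45, draw]
  -- iteration 3/6 --
  FD 9: (31.113,31.113) -> (37.477,37.477) [heading=45, draw]
  FD 5: (37.477,37.477) -> (41.012,41.012) [heading=45, draw]
  FD 5: (41.012,41.012) -> (44.548,44.548) [heading=45, draw]
  -- iteration 4/6 --
  FD 9: (44.548,44.548) -> (50.912,50.912) [heading=45, draw]
  FD 5: (50.912,50.912) -> (54.447,54.447) [heading=45, draw]
  FD 5: (54.447,54.447) -> (57.983,57.983) [heading=45, draw]
  -- iteration 5/6 --
  FD 9: (57.983,57.983) -> (64.347,64.347) [heading=45, draw]
  FD 5: (64.347,64.347) -> (67.882,67.882) [heading=45, draw]
  FD 5: (67.882,67.882) -> (71.418,71.418) [heading=45, draw]
  -- iteration 6/6 --
  FD 9: (71.418,71.418) -> (77.782,77.782) [heading=45, draw]
  FD 5: (77.782,77.782) -> (81.317,81.317) [heading=45, draw]
  FD 5: (81.317,81.317) -> (84.853,84.853) [heading=45, draw]
]
FD 18: (84.853,84.853) -> (97.581,97.581) [heading=45, draw]
FD 14: (97.581,97.581) -> (107.48,107.48) [heading=45, draw]
RT 45: heading 45 -> 0
Final: pos=(107.48,107.48), heading=0, 22 segment(s) drawn

Segment lengths:
  seg 1: (0,0) -> (12.728,12.728), length = 18
  seg 2: (12.728,12.728) -> (4.243,4.243), length = 12
  seg 3: (4.243,4.243) -> (10.607,10.607), length = 9
  seg 4: (10.607,10.607) -> (14.142,14.142), length = 5
  seg 5: (14.142,14.142) -> (17.678,17.678), length = 5
  seg 6: (17.678,17.678) -> (24.042,24.042), length = 9
  seg 7: (24.042,24.042) -> (27.577,27.577), length = 5
  seg 8: (27.577,27.577) -> (31.113,31.113), length = 5
  seg 9: (31.113,31.113) -> (37.477,37.477), length = 9
  seg 10: (37.477,37.477) -> (41.012,41.012), length = 5
  seg 11: (41.012,41.012) -> (44.548,44.548), length = 5
  seg 12: (44.548,44.548) -> (50.912,50.912), length = 9
  seg 13: (50.912,50.912) -> (54.447,54.447), length = 5
  seg 14: (54.447,54.447) -> (57.983,57.983), length = 5
  seg 15: (57.983,57.983) -> (64.347,64.347), length = 9
  seg 16: (64.347,64.347) -> (67.882,67.882), length = 5
  seg 17: (67.882,67.882) -> (71.418,71.418), length = 5
  seg 18: (71.418,71.418) -> (77.782,77.782), length = 9
  seg 19: (77.782,77.782) -> (81.317,81.317), length = 5
  seg 20: (81.317,81.317) -> (84.853,84.853), length = 5
  seg 21: (84.853,84.853) -> (97.581,97.581), length = 18
  seg 22: (97.581,97.581) -> (107.48,107.48), length = 14
Total = 176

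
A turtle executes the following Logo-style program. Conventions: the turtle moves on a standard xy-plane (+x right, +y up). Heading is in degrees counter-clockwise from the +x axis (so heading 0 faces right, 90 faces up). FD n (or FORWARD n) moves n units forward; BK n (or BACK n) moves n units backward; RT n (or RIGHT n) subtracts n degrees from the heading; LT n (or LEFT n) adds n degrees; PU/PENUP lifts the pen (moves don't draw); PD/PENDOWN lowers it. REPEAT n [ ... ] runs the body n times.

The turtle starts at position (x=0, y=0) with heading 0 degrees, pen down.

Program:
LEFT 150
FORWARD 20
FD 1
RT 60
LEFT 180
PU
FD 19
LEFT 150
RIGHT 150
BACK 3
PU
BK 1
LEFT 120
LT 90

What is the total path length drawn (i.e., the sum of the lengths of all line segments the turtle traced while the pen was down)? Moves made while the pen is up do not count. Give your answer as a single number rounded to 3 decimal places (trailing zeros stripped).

Executing turtle program step by step:
Start: pos=(0,0), heading=0, pen down
LT 150: heading 0 -> 150
FD 20: (0,0) -> (-17.321,10) [heading=150, draw]
FD 1: (-17.321,10) -> (-18.187,10.5) [heading=150, draw]
RT 60: heading 150 -> 90
LT 180: heading 90 -> 270
PU: pen up
FD 19: (-18.187,10.5) -> (-18.187,-8.5) [heading=270, move]
LT 150: heading 270 -> 60
RT 150: heading 60 -> 270
BK 3: (-18.187,-8.5) -> (-18.187,-5.5) [heading=270, move]
PU: pen up
BK 1: (-18.187,-5.5) -> (-18.187,-4.5) [heading=270, move]
LT 120: heading 270 -> 30
LT 90: heading 30 -> 120
Final: pos=(-18.187,-4.5), heading=120, 2 segment(s) drawn

Segment lengths:
  seg 1: (0,0) -> (-17.321,10), length = 20
  seg 2: (-17.321,10) -> (-18.187,10.5), length = 1
Total = 21

Answer: 21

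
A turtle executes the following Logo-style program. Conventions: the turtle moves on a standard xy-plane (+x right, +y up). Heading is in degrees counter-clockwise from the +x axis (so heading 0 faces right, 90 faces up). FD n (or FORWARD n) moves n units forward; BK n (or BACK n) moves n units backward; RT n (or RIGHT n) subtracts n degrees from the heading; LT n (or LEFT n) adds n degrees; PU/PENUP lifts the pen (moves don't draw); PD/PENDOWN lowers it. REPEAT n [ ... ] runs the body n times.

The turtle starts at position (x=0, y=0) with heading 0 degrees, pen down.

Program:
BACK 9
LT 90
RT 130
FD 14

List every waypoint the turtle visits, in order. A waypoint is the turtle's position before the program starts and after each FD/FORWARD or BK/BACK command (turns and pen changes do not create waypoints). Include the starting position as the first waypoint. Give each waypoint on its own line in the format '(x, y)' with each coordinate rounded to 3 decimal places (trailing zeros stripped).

Answer: (0, 0)
(-9, 0)
(1.725, -8.999)

Derivation:
Executing turtle program step by step:
Start: pos=(0,0), heading=0, pen down
BK 9: (0,0) -> (-9,0) [heading=0, draw]
LT 90: heading 0 -> 90
RT 130: heading 90 -> 320
FD 14: (-9,0) -> (1.725,-8.999) [heading=320, draw]
Final: pos=(1.725,-8.999), heading=320, 2 segment(s) drawn
Waypoints (3 total):
(0, 0)
(-9, 0)
(1.725, -8.999)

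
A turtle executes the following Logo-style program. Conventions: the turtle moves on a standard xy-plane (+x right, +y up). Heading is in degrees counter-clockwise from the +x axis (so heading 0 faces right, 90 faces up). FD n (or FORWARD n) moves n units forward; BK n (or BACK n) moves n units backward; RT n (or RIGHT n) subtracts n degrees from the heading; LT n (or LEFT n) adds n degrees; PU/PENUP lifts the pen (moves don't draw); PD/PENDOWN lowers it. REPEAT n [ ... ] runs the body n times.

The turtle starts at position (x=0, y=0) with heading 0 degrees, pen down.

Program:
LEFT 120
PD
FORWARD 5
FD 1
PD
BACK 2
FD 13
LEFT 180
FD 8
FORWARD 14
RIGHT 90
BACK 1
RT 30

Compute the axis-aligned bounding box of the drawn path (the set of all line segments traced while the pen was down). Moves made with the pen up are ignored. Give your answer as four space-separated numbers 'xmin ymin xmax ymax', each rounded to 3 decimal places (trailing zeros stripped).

Answer: -8.5 -4.33 3.366 14.722

Derivation:
Executing turtle program step by step:
Start: pos=(0,0), heading=0, pen down
LT 120: heading 0 -> 120
PD: pen down
FD 5: (0,0) -> (-2.5,4.33) [heading=120, draw]
FD 1: (-2.5,4.33) -> (-3,5.196) [heading=120, draw]
PD: pen down
BK 2: (-3,5.196) -> (-2,3.464) [heading=120, draw]
FD 13: (-2,3.464) -> (-8.5,14.722) [heading=120, draw]
LT 180: heading 120 -> 300
FD 8: (-8.5,14.722) -> (-4.5,7.794) [heading=300, draw]
FD 14: (-4.5,7.794) -> (2.5,-4.33) [heading=300, draw]
RT 90: heading 300 -> 210
BK 1: (2.5,-4.33) -> (3.366,-3.83) [heading=210, draw]
RT 30: heading 210 -> 180
Final: pos=(3.366,-3.83), heading=180, 7 segment(s) drawn

Segment endpoints: x in {-8.5, -4.5, -3, -2.5, -2, 0, 2.5, 3.366}, y in {-4.33, -3.83, 0, 3.464, 4.33, 5.196, 7.794, 14.722}
xmin=-8.5, ymin=-4.33, xmax=3.366, ymax=14.722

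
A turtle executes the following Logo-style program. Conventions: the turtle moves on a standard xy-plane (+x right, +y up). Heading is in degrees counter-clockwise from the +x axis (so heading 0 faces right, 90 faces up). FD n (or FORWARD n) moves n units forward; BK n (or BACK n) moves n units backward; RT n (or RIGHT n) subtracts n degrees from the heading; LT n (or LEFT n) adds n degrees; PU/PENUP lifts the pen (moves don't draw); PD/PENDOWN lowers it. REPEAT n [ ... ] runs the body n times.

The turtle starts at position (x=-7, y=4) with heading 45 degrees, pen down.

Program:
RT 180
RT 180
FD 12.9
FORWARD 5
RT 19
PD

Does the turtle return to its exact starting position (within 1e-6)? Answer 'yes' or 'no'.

Executing turtle program step by step:
Start: pos=(-7,4), heading=45, pen down
RT 180: heading 45 -> 225
RT 180: heading 225 -> 45
FD 12.9: (-7,4) -> (2.122,13.122) [heading=45, draw]
FD 5: (2.122,13.122) -> (5.657,16.657) [heading=45, draw]
RT 19: heading 45 -> 26
PD: pen down
Final: pos=(5.657,16.657), heading=26, 2 segment(s) drawn

Start position: (-7, 4)
Final position: (5.657, 16.657)
Distance = 17.9; >= 1e-6 -> NOT closed

Answer: no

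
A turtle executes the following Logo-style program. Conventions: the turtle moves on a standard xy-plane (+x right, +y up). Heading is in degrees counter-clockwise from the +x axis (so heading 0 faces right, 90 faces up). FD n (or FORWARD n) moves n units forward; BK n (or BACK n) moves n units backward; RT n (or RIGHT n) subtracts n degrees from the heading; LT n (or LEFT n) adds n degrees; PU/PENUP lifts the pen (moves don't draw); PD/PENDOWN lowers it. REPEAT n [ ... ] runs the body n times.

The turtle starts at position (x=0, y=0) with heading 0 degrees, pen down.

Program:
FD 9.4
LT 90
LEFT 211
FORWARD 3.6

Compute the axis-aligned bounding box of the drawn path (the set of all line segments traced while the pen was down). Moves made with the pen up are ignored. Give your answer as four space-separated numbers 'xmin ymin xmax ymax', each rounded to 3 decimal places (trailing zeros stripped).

Executing turtle program step by step:
Start: pos=(0,0), heading=0, pen down
FD 9.4: (0,0) -> (9.4,0) [heading=0, draw]
LT 90: heading 0 -> 90
LT 211: heading 90 -> 301
FD 3.6: (9.4,0) -> (11.254,-3.086) [heading=301, draw]
Final: pos=(11.254,-3.086), heading=301, 2 segment(s) drawn

Segment endpoints: x in {0, 9.4, 11.254}, y in {-3.086, 0}
xmin=0, ymin=-3.086, xmax=11.254, ymax=0

Answer: 0 -3.086 11.254 0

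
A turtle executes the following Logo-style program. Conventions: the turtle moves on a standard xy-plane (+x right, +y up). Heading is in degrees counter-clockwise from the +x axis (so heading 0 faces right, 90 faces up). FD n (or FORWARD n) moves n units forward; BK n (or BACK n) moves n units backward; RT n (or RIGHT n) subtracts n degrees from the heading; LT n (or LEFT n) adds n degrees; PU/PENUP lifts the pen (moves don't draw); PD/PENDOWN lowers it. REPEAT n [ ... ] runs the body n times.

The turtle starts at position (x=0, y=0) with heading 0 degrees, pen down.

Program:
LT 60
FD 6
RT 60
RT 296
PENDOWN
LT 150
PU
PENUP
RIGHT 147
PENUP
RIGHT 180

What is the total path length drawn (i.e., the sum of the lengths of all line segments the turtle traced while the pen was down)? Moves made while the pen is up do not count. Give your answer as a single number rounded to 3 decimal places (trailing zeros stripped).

Answer: 6

Derivation:
Executing turtle program step by step:
Start: pos=(0,0), heading=0, pen down
LT 60: heading 0 -> 60
FD 6: (0,0) -> (3,5.196) [heading=60, draw]
RT 60: heading 60 -> 0
RT 296: heading 0 -> 64
PD: pen down
LT 150: heading 64 -> 214
PU: pen up
PU: pen up
RT 147: heading 214 -> 67
PU: pen up
RT 180: heading 67 -> 247
Final: pos=(3,5.196), heading=247, 1 segment(s) drawn

Segment lengths:
  seg 1: (0,0) -> (3,5.196), length = 6
Total = 6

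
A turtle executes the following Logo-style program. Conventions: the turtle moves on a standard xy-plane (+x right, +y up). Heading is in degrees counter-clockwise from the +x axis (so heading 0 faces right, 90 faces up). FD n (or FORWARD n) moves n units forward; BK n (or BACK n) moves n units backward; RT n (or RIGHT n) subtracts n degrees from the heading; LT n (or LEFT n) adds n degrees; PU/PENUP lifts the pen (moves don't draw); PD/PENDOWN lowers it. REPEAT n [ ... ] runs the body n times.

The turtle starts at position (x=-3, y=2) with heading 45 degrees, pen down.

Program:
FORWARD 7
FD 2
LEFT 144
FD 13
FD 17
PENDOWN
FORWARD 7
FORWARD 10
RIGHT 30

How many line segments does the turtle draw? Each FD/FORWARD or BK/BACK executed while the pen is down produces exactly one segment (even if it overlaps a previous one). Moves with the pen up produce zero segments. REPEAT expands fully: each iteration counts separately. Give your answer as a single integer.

Answer: 6

Derivation:
Executing turtle program step by step:
Start: pos=(-3,2), heading=45, pen down
FD 7: (-3,2) -> (1.95,6.95) [heading=45, draw]
FD 2: (1.95,6.95) -> (3.364,8.364) [heading=45, draw]
LT 144: heading 45 -> 189
FD 13: (3.364,8.364) -> (-9.476,6.33) [heading=189, draw]
FD 17: (-9.476,6.33) -> (-26.267,3.671) [heading=189, draw]
PD: pen down
FD 7: (-26.267,3.671) -> (-33.181,2.576) [heading=189, draw]
FD 10: (-33.181,2.576) -> (-43.057,1.012) [heading=189, draw]
RT 30: heading 189 -> 159
Final: pos=(-43.057,1.012), heading=159, 6 segment(s) drawn
Segments drawn: 6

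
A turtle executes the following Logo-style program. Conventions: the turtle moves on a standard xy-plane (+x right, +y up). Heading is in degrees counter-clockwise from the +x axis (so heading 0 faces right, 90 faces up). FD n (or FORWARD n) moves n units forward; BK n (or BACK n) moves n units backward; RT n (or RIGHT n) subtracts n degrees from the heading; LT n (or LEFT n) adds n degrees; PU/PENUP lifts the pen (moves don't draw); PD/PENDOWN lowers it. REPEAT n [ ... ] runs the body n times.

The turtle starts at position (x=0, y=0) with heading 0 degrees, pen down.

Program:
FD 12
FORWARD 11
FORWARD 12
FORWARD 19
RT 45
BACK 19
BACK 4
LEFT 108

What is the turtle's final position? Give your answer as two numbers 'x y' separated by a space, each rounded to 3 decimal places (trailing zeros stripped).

Executing turtle program step by step:
Start: pos=(0,0), heading=0, pen down
FD 12: (0,0) -> (12,0) [heading=0, draw]
FD 11: (12,0) -> (23,0) [heading=0, draw]
FD 12: (23,0) -> (35,0) [heading=0, draw]
FD 19: (35,0) -> (54,0) [heading=0, draw]
RT 45: heading 0 -> 315
BK 19: (54,0) -> (40.565,13.435) [heading=315, draw]
BK 4: (40.565,13.435) -> (37.737,16.263) [heading=315, draw]
LT 108: heading 315 -> 63
Final: pos=(37.737,16.263), heading=63, 6 segment(s) drawn

Answer: 37.737 16.263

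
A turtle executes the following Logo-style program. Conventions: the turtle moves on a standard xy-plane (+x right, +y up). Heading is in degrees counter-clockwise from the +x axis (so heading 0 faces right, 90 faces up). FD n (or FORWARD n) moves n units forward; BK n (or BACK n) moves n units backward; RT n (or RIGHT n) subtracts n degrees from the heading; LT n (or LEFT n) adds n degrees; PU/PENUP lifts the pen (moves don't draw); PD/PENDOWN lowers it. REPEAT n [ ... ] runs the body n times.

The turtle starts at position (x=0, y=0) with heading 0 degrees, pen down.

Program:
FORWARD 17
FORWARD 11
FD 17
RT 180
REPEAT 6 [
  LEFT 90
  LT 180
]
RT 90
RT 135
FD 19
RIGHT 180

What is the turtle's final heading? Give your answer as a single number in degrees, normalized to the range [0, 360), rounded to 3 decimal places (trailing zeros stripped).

Executing turtle program step by step:
Start: pos=(0,0), heading=0, pen down
FD 17: (0,0) -> (17,0) [heading=0, draw]
FD 11: (17,0) -> (28,0) [heading=0, draw]
FD 17: (28,0) -> (45,0) [heading=0, draw]
RT 180: heading 0 -> 180
REPEAT 6 [
  -- iteration 1/6 --
  LT 90: heading 180 -> 270
  LT 180: heading 270 -> 90
  -- iteration 2/6 --
  LT 90: heading 90 -> 180
  LT 180: heading 180 -> 0
  -- iteration 3/6 --
  LT 90: heading 0 -> 90
  LT 180: heading 90 -> 270
  -- iteration 4/6 --
  LT 90: heading 270 -> 0
  LT 180: heading 0 -> 180
  -- iteration 5/6 --
  LT 90: heading 180 -> 270
  LT 180: heading 270 -> 90
  -- iteration 6/6 --
  LT 90: heading 90 -> 180
  LT 180: heading 180 -> 0
]
RT 90: heading 0 -> 270
RT 135: heading 270 -> 135
FD 19: (45,0) -> (31.565,13.435) [heading=135, draw]
RT 180: heading 135 -> 315
Final: pos=(31.565,13.435), heading=315, 4 segment(s) drawn

Answer: 315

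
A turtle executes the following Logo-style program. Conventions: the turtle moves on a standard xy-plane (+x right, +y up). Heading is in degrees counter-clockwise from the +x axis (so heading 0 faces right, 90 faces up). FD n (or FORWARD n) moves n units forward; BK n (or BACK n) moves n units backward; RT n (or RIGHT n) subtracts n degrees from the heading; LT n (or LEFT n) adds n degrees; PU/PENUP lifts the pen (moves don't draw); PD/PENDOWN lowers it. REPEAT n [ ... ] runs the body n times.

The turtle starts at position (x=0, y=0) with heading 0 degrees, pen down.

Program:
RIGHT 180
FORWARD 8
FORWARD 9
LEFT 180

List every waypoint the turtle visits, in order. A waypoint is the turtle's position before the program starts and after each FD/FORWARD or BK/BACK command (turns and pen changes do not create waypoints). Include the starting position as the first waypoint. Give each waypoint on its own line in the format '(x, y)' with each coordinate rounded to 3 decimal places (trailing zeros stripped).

Executing turtle program step by step:
Start: pos=(0,0), heading=0, pen down
RT 180: heading 0 -> 180
FD 8: (0,0) -> (-8,0) [heading=180, draw]
FD 9: (-8,0) -> (-17,0) [heading=180, draw]
LT 180: heading 180 -> 0
Final: pos=(-17,0), heading=0, 2 segment(s) drawn
Waypoints (3 total):
(0, 0)
(-8, 0)
(-17, 0)

Answer: (0, 0)
(-8, 0)
(-17, 0)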